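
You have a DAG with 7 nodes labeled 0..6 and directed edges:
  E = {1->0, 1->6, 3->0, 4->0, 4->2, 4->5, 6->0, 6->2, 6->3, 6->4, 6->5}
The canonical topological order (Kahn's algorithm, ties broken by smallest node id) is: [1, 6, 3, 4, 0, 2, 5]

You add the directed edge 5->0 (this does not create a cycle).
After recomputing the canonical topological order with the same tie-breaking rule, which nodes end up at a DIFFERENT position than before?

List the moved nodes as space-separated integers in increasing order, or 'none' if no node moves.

Answer: 0 2 5

Derivation:
Old toposort: [1, 6, 3, 4, 0, 2, 5]
Added edge 5->0
Recompute Kahn (smallest-id tiebreak):
  initial in-degrees: [5, 0, 2, 1, 1, 2, 1]
  ready (indeg=0): [1]
  pop 1: indeg[0]->4; indeg[6]->0 | ready=[6] | order so far=[1]
  pop 6: indeg[0]->3; indeg[2]->1; indeg[3]->0; indeg[4]->0; indeg[5]->1 | ready=[3, 4] | order so far=[1, 6]
  pop 3: indeg[0]->2 | ready=[4] | order so far=[1, 6, 3]
  pop 4: indeg[0]->1; indeg[2]->0; indeg[5]->0 | ready=[2, 5] | order so far=[1, 6, 3, 4]
  pop 2: no out-edges | ready=[5] | order so far=[1, 6, 3, 4, 2]
  pop 5: indeg[0]->0 | ready=[0] | order so far=[1, 6, 3, 4, 2, 5]
  pop 0: no out-edges | ready=[] | order so far=[1, 6, 3, 4, 2, 5, 0]
New canonical toposort: [1, 6, 3, 4, 2, 5, 0]
Compare positions:
  Node 0: index 4 -> 6 (moved)
  Node 1: index 0 -> 0 (same)
  Node 2: index 5 -> 4 (moved)
  Node 3: index 2 -> 2 (same)
  Node 4: index 3 -> 3 (same)
  Node 5: index 6 -> 5 (moved)
  Node 6: index 1 -> 1 (same)
Nodes that changed position: 0 2 5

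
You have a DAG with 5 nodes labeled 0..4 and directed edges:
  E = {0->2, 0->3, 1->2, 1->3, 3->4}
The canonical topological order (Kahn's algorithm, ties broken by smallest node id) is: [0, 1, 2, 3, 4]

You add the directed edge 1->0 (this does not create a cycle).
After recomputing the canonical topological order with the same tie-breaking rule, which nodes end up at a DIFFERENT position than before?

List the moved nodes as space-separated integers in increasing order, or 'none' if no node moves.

Old toposort: [0, 1, 2, 3, 4]
Added edge 1->0
Recompute Kahn (smallest-id tiebreak):
  initial in-degrees: [1, 0, 2, 2, 1]
  ready (indeg=0): [1]
  pop 1: indeg[0]->0; indeg[2]->1; indeg[3]->1 | ready=[0] | order so far=[1]
  pop 0: indeg[2]->0; indeg[3]->0 | ready=[2, 3] | order so far=[1, 0]
  pop 2: no out-edges | ready=[3] | order so far=[1, 0, 2]
  pop 3: indeg[4]->0 | ready=[4] | order so far=[1, 0, 2, 3]
  pop 4: no out-edges | ready=[] | order so far=[1, 0, 2, 3, 4]
New canonical toposort: [1, 0, 2, 3, 4]
Compare positions:
  Node 0: index 0 -> 1 (moved)
  Node 1: index 1 -> 0 (moved)
  Node 2: index 2 -> 2 (same)
  Node 3: index 3 -> 3 (same)
  Node 4: index 4 -> 4 (same)
Nodes that changed position: 0 1

Answer: 0 1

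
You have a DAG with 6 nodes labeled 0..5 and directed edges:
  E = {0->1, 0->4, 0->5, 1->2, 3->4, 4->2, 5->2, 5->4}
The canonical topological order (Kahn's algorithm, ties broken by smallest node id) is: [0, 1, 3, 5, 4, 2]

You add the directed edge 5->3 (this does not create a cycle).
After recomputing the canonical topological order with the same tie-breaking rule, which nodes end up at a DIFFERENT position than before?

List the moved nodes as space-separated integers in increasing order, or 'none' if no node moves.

Old toposort: [0, 1, 3, 5, 4, 2]
Added edge 5->3
Recompute Kahn (smallest-id tiebreak):
  initial in-degrees: [0, 1, 3, 1, 3, 1]
  ready (indeg=0): [0]
  pop 0: indeg[1]->0; indeg[4]->2; indeg[5]->0 | ready=[1, 5] | order so far=[0]
  pop 1: indeg[2]->2 | ready=[5] | order so far=[0, 1]
  pop 5: indeg[2]->1; indeg[3]->0; indeg[4]->1 | ready=[3] | order so far=[0, 1, 5]
  pop 3: indeg[4]->0 | ready=[4] | order so far=[0, 1, 5, 3]
  pop 4: indeg[2]->0 | ready=[2] | order so far=[0, 1, 5, 3, 4]
  pop 2: no out-edges | ready=[] | order so far=[0, 1, 5, 3, 4, 2]
New canonical toposort: [0, 1, 5, 3, 4, 2]
Compare positions:
  Node 0: index 0 -> 0 (same)
  Node 1: index 1 -> 1 (same)
  Node 2: index 5 -> 5 (same)
  Node 3: index 2 -> 3 (moved)
  Node 4: index 4 -> 4 (same)
  Node 5: index 3 -> 2 (moved)
Nodes that changed position: 3 5

Answer: 3 5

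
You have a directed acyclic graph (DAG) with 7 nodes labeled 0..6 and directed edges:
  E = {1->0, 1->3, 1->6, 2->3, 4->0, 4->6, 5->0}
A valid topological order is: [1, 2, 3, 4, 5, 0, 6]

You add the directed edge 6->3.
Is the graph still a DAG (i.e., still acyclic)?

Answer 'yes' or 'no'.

Answer: yes

Derivation:
Given toposort: [1, 2, 3, 4, 5, 0, 6]
Position of 6: index 6; position of 3: index 2
New edge 6->3: backward (u after v in old order)
Backward edge: old toposort is now invalid. Check if this creates a cycle.
Does 3 already reach 6? Reachable from 3: [3]. NO -> still a DAG (reorder needed).
Still a DAG? yes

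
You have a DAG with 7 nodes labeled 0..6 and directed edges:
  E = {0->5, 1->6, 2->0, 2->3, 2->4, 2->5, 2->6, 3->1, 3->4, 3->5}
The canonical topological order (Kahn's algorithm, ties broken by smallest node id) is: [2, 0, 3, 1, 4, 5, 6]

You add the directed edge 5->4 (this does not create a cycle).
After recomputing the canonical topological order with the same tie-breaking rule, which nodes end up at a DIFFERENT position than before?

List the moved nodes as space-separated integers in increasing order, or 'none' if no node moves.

Old toposort: [2, 0, 3, 1, 4, 5, 6]
Added edge 5->4
Recompute Kahn (smallest-id tiebreak):
  initial in-degrees: [1, 1, 0, 1, 3, 3, 2]
  ready (indeg=0): [2]
  pop 2: indeg[0]->0; indeg[3]->0; indeg[4]->2; indeg[5]->2; indeg[6]->1 | ready=[0, 3] | order so far=[2]
  pop 0: indeg[5]->1 | ready=[3] | order so far=[2, 0]
  pop 3: indeg[1]->0; indeg[4]->1; indeg[5]->0 | ready=[1, 5] | order so far=[2, 0, 3]
  pop 1: indeg[6]->0 | ready=[5, 6] | order so far=[2, 0, 3, 1]
  pop 5: indeg[4]->0 | ready=[4, 6] | order so far=[2, 0, 3, 1, 5]
  pop 4: no out-edges | ready=[6] | order so far=[2, 0, 3, 1, 5, 4]
  pop 6: no out-edges | ready=[] | order so far=[2, 0, 3, 1, 5, 4, 6]
New canonical toposort: [2, 0, 3, 1, 5, 4, 6]
Compare positions:
  Node 0: index 1 -> 1 (same)
  Node 1: index 3 -> 3 (same)
  Node 2: index 0 -> 0 (same)
  Node 3: index 2 -> 2 (same)
  Node 4: index 4 -> 5 (moved)
  Node 5: index 5 -> 4 (moved)
  Node 6: index 6 -> 6 (same)
Nodes that changed position: 4 5

Answer: 4 5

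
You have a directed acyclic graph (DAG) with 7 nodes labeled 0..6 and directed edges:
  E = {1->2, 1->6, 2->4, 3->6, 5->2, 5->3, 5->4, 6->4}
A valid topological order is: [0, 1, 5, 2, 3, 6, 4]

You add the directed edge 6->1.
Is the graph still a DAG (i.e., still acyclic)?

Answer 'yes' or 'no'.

Answer: no

Derivation:
Given toposort: [0, 1, 5, 2, 3, 6, 4]
Position of 6: index 5; position of 1: index 1
New edge 6->1: backward (u after v in old order)
Backward edge: old toposort is now invalid. Check if this creates a cycle.
Does 1 already reach 6? Reachable from 1: [1, 2, 4, 6]. YES -> cycle!
Still a DAG? no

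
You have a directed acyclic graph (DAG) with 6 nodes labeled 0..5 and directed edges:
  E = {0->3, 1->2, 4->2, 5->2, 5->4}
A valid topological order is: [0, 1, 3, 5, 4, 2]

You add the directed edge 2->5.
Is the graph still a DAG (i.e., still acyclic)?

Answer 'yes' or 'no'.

Answer: no

Derivation:
Given toposort: [0, 1, 3, 5, 4, 2]
Position of 2: index 5; position of 5: index 3
New edge 2->5: backward (u after v in old order)
Backward edge: old toposort is now invalid. Check if this creates a cycle.
Does 5 already reach 2? Reachable from 5: [2, 4, 5]. YES -> cycle!
Still a DAG? no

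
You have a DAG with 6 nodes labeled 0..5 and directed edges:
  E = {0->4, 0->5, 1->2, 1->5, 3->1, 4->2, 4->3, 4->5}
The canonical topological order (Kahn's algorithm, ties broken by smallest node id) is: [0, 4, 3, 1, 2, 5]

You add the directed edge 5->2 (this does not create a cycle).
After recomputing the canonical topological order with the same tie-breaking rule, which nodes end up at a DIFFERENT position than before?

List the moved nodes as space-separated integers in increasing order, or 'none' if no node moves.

Old toposort: [0, 4, 3, 1, 2, 5]
Added edge 5->2
Recompute Kahn (smallest-id tiebreak):
  initial in-degrees: [0, 1, 3, 1, 1, 3]
  ready (indeg=0): [0]
  pop 0: indeg[4]->0; indeg[5]->2 | ready=[4] | order so far=[0]
  pop 4: indeg[2]->2; indeg[3]->0; indeg[5]->1 | ready=[3] | order so far=[0, 4]
  pop 3: indeg[1]->0 | ready=[1] | order so far=[0, 4, 3]
  pop 1: indeg[2]->1; indeg[5]->0 | ready=[5] | order so far=[0, 4, 3, 1]
  pop 5: indeg[2]->0 | ready=[2] | order so far=[0, 4, 3, 1, 5]
  pop 2: no out-edges | ready=[] | order so far=[0, 4, 3, 1, 5, 2]
New canonical toposort: [0, 4, 3, 1, 5, 2]
Compare positions:
  Node 0: index 0 -> 0 (same)
  Node 1: index 3 -> 3 (same)
  Node 2: index 4 -> 5 (moved)
  Node 3: index 2 -> 2 (same)
  Node 4: index 1 -> 1 (same)
  Node 5: index 5 -> 4 (moved)
Nodes that changed position: 2 5

Answer: 2 5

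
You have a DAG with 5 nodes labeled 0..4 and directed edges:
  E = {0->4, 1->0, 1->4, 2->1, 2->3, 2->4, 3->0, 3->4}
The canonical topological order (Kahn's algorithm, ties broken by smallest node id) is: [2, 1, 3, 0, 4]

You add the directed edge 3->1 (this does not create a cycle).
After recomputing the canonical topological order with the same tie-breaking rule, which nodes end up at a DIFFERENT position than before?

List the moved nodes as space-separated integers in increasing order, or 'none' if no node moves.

Answer: 1 3

Derivation:
Old toposort: [2, 1, 3, 0, 4]
Added edge 3->1
Recompute Kahn (smallest-id tiebreak):
  initial in-degrees: [2, 2, 0, 1, 4]
  ready (indeg=0): [2]
  pop 2: indeg[1]->1; indeg[3]->0; indeg[4]->3 | ready=[3] | order so far=[2]
  pop 3: indeg[0]->1; indeg[1]->0; indeg[4]->2 | ready=[1] | order so far=[2, 3]
  pop 1: indeg[0]->0; indeg[4]->1 | ready=[0] | order so far=[2, 3, 1]
  pop 0: indeg[4]->0 | ready=[4] | order so far=[2, 3, 1, 0]
  pop 4: no out-edges | ready=[] | order so far=[2, 3, 1, 0, 4]
New canonical toposort: [2, 3, 1, 0, 4]
Compare positions:
  Node 0: index 3 -> 3 (same)
  Node 1: index 1 -> 2 (moved)
  Node 2: index 0 -> 0 (same)
  Node 3: index 2 -> 1 (moved)
  Node 4: index 4 -> 4 (same)
Nodes that changed position: 1 3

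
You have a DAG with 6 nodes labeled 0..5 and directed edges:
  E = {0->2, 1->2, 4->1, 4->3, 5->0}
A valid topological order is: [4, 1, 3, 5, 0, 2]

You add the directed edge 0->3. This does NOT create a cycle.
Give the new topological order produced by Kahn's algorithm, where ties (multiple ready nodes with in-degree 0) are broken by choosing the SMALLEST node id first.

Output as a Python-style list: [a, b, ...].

Answer: [4, 1, 5, 0, 2, 3]

Derivation:
Old toposort: [4, 1, 3, 5, 0, 2]
Added edge: 0->3
Position of 0 (4) > position of 3 (2). Must reorder: 0 must now come before 3.
Run Kahn's algorithm (break ties by smallest node id):
  initial in-degrees: [1, 1, 2, 2, 0, 0]
  ready (indeg=0): [4, 5]
  pop 4: indeg[1]->0; indeg[3]->1 | ready=[1, 5] | order so far=[4]
  pop 1: indeg[2]->1 | ready=[5] | order so far=[4, 1]
  pop 5: indeg[0]->0 | ready=[0] | order so far=[4, 1, 5]
  pop 0: indeg[2]->0; indeg[3]->0 | ready=[2, 3] | order so far=[4, 1, 5, 0]
  pop 2: no out-edges | ready=[3] | order so far=[4, 1, 5, 0, 2]
  pop 3: no out-edges | ready=[] | order so far=[4, 1, 5, 0, 2, 3]
  Result: [4, 1, 5, 0, 2, 3]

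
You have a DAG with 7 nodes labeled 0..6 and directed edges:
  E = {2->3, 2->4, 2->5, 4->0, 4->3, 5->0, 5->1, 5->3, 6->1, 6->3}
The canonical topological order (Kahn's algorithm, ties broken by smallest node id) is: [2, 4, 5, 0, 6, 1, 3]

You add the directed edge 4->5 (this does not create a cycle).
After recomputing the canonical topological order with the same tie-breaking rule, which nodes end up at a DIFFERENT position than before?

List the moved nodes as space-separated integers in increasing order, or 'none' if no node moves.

Old toposort: [2, 4, 5, 0, 6, 1, 3]
Added edge 4->5
Recompute Kahn (smallest-id tiebreak):
  initial in-degrees: [2, 2, 0, 4, 1, 2, 0]
  ready (indeg=0): [2, 6]
  pop 2: indeg[3]->3; indeg[4]->0; indeg[5]->1 | ready=[4, 6] | order so far=[2]
  pop 4: indeg[0]->1; indeg[3]->2; indeg[5]->0 | ready=[5, 6] | order so far=[2, 4]
  pop 5: indeg[0]->0; indeg[1]->1; indeg[3]->1 | ready=[0, 6] | order so far=[2, 4, 5]
  pop 0: no out-edges | ready=[6] | order so far=[2, 4, 5, 0]
  pop 6: indeg[1]->0; indeg[3]->0 | ready=[1, 3] | order so far=[2, 4, 5, 0, 6]
  pop 1: no out-edges | ready=[3] | order so far=[2, 4, 5, 0, 6, 1]
  pop 3: no out-edges | ready=[] | order so far=[2, 4, 5, 0, 6, 1, 3]
New canonical toposort: [2, 4, 5, 0, 6, 1, 3]
Compare positions:
  Node 0: index 3 -> 3 (same)
  Node 1: index 5 -> 5 (same)
  Node 2: index 0 -> 0 (same)
  Node 3: index 6 -> 6 (same)
  Node 4: index 1 -> 1 (same)
  Node 5: index 2 -> 2 (same)
  Node 6: index 4 -> 4 (same)
Nodes that changed position: none

Answer: none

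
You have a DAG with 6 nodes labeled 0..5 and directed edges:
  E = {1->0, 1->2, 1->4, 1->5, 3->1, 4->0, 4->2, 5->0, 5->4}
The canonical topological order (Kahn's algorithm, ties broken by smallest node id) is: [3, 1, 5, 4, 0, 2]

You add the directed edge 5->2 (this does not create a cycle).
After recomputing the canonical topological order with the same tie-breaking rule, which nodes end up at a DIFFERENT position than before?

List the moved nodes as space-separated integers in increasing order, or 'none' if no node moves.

Answer: none

Derivation:
Old toposort: [3, 1, 5, 4, 0, 2]
Added edge 5->2
Recompute Kahn (smallest-id tiebreak):
  initial in-degrees: [3, 1, 3, 0, 2, 1]
  ready (indeg=0): [3]
  pop 3: indeg[1]->0 | ready=[1] | order so far=[3]
  pop 1: indeg[0]->2; indeg[2]->2; indeg[4]->1; indeg[5]->0 | ready=[5] | order so far=[3, 1]
  pop 5: indeg[0]->1; indeg[2]->1; indeg[4]->0 | ready=[4] | order so far=[3, 1, 5]
  pop 4: indeg[0]->0; indeg[2]->0 | ready=[0, 2] | order so far=[3, 1, 5, 4]
  pop 0: no out-edges | ready=[2] | order so far=[3, 1, 5, 4, 0]
  pop 2: no out-edges | ready=[] | order so far=[3, 1, 5, 4, 0, 2]
New canonical toposort: [3, 1, 5, 4, 0, 2]
Compare positions:
  Node 0: index 4 -> 4 (same)
  Node 1: index 1 -> 1 (same)
  Node 2: index 5 -> 5 (same)
  Node 3: index 0 -> 0 (same)
  Node 4: index 3 -> 3 (same)
  Node 5: index 2 -> 2 (same)
Nodes that changed position: none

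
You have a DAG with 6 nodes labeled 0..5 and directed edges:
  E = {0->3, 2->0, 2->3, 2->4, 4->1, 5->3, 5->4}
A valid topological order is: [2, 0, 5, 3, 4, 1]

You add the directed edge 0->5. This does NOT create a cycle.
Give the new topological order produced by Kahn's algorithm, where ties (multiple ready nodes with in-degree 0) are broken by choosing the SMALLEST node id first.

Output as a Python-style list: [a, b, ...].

Old toposort: [2, 0, 5, 3, 4, 1]
Added edge: 0->5
Position of 0 (1) < position of 5 (2). Old order still valid.
Run Kahn's algorithm (break ties by smallest node id):
  initial in-degrees: [1, 1, 0, 3, 2, 1]
  ready (indeg=0): [2]
  pop 2: indeg[0]->0; indeg[3]->2; indeg[4]->1 | ready=[0] | order so far=[2]
  pop 0: indeg[3]->1; indeg[5]->0 | ready=[5] | order so far=[2, 0]
  pop 5: indeg[3]->0; indeg[4]->0 | ready=[3, 4] | order so far=[2, 0, 5]
  pop 3: no out-edges | ready=[4] | order so far=[2, 0, 5, 3]
  pop 4: indeg[1]->0 | ready=[1] | order so far=[2, 0, 5, 3, 4]
  pop 1: no out-edges | ready=[] | order so far=[2, 0, 5, 3, 4, 1]
  Result: [2, 0, 5, 3, 4, 1]

Answer: [2, 0, 5, 3, 4, 1]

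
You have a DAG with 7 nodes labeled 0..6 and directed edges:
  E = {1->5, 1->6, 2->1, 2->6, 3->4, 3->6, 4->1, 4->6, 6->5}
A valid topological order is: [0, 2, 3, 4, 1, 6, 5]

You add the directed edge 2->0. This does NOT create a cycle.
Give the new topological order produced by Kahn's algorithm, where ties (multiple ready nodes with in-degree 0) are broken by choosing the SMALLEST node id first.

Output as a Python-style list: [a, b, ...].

Answer: [2, 0, 3, 4, 1, 6, 5]

Derivation:
Old toposort: [0, 2, 3, 4, 1, 6, 5]
Added edge: 2->0
Position of 2 (1) > position of 0 (0). Must reorder: 2 must now come before 0.
Run Kahn's algorithm (break ties by smallest node id):
  initial in-degrees: [1, 2, 0, 0, 1, 2, 4]
  ready (indeg=0): [2, 3]
  pop 2: indeg[0]->0; indeg[1]->1; indeg[6]->3 | ready=[0, 3] | order so far=[2]
  pop 0: no out-edges | ready=[3] | order so far=[2, 0]
  pop 3: indeg[4]->0; indeg[6]->2 | ready=[4] | order so far=[2, 0, 3]
  pop 4: indeg[1]->0; indeg[6]->1 | ready=[1] | order so far=[2, 0, 3, 4]
  pop 1: indeg[5]->1; indeg[6]->0 | ready=[6] | order so far=[2, 0, 3, 4, 1]
  pop 6: indeg[5]->0 | ready=[5] | order so far=[2, 0, 3, 4, 1, 6]
  pop 5: no out-edges | ready=[] | order so far=[2, 0, 3, 4, 1, 6, 5]
  Result: [2, 0, 3, 4, 1, 6, 5]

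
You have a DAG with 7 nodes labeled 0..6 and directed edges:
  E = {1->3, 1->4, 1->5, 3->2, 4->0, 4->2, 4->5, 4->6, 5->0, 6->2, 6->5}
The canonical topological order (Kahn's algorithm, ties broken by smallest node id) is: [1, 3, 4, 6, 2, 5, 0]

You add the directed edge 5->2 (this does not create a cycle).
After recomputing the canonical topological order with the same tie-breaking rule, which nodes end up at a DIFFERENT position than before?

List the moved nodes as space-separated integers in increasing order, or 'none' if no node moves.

Old toposort: [1, 3, 4, 6, 2, 5, 0]
Added edge 5->2
Recompute Kahn (smallest-id tiebreak):
  initial in-degrees: [2, 0, 4, 1, 1, 3, 1]
  ready (indeg=0): [1]
  pop 1: indeg[3]->0; indeg[4]->0; indeg[5]->2 | ready=[3, 4] | order so far=[1]
  pop 3: indeg[2]->3 | ready=[4] | order so far=[1, 3]
  pop 4: indeg[0]->1; indeg[2]->2; indeg[5]->1; indeg[6]->0 | ready=[6] | order so far=[1, 3, 4]
  pop 6: indeg[2]->1; indeg[5]->0 | ready=[5] | order so far=[1, 3, 4, 6]
  pop 5: indeg[0]->0; indeg[2]->0 | ready=[0, 2] | order so far=[1, 3, 4, 6, 5]
  pop 0: no out-edges | ready=[2] | order so far=[1, 3, 4, 6, 5, 0]
  pop 2: no out-edges | ready=[] | order so far=[1, 3, 4, 6, 5, 0, 2]
New canonical toposort: [1, 3, 4, 6, 5, 0, 2]
Compare positions:
  Node 0: index 6 -> 5 (moved)
  Node 1: index 0 -> 0 (same)
  Node 2: index 4 -> 6 (moved)
  Node 3: index 1 -> 1 (same)
  Node 4: index 2 -> 2 (same)
  Node 5: index 5 -> 4 (moved)
  Node 6: index 3 -> 3 (same)
Nodes that changed position: 0 2 5

Answer: 0 2 5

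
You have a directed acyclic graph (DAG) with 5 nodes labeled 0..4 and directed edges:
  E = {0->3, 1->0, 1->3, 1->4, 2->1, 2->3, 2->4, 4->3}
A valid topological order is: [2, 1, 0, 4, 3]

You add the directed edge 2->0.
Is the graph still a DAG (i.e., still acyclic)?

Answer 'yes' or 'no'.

Answer: yes

Derivation:
Given toposort: [2, 1, 0, 4, 3]
Position of 2: index 0; position of 0: index 2
New edge 2->0: forward
Forward edge: respects the existing order. Still a DAG, same toposort still valid.
Still a DAG? yes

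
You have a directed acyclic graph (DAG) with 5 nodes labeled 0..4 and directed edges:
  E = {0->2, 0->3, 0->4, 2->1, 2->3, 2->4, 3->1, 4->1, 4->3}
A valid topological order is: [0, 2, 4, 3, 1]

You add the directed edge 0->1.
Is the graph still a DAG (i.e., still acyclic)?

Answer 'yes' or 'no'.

Answer: yes

Derivation:
Given toposort: [0, 2, 4, 3, 1]
Position of 0: index 0; position of 1: index 4
New edge 0->1: forward
Forward edge: respects the existing order. Still a DAG, same toposort still valid.
Still a DAG? yes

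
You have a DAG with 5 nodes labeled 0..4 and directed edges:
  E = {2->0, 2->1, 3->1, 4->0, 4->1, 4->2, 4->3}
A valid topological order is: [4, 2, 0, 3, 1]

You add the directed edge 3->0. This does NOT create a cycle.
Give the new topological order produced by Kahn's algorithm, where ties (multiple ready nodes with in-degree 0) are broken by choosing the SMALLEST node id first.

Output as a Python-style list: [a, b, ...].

Old toposort: [4, 2, 0, 3, 1]
Added edge: 3->0
Position of 3 (3) > position of 0 (2). Must reorder: 3 must now come before 0.
Run Kahn's algorithm (break ties by smallest node id):
  initial in-degrees: [3, 3, 1, 1, 0]
  ready (indeg=0): [4]
  pop 4: indeg[0]->2; indeg[1]->2; indeg[2]->0; indeg[3]->0 | ready=[2, 3] | order so far=[4]
  pop 2: indeg[0]->1; indeg[1]->1 | ready=[3] | order so far=[4, 2]
  pop 3: indeg[0]->0; indeg[1]->0 | ready=[0, 1] | order so far=[4, 2, 3]
  pop 0: no out-edges | ready=[1] | order so far=[4, 2, 3, 0]
  pop 1: no out-edges | ready=[] | order so far=[4, 2, 3, 0, 1]
  Result: [4, 2, 3, 0, 1]

Answer: [4, 2, 3, 0, 1]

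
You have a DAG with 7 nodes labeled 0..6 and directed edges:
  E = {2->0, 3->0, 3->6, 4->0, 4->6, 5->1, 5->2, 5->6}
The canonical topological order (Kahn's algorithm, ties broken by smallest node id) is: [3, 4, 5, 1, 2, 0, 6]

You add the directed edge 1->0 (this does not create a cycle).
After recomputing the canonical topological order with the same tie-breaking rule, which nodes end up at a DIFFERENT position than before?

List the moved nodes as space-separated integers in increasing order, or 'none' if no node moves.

Answer: none

Derivation:
Old toposort: [3, 4, 5, 1, 2, 0, 6]
Added edge 1->0
Recompute Kahn (smallest-id tiebreak):
  initial in-degrees: [4, 1, 1, 0, 0, 0, 3]
  ready (indeg=0): [3, 4, 5]
  pop 3: indeg[0]->3; indeg[6]->2 | ready=[4, 5] | order so far=[3]
  pop 4: indeg[0]->2; indeg[6]->1 | ready=[5] | order so far=[3, 4]
  pop 5: indeg[1]->0; indeg[2]->0; indeg[6]->0 | ready=[1, 2, 6] | order so far=[3, 4, 5]
  pop 1: indeg[0]->1 | ready=[2, 6] | order so far=[3, 4, 5, 1]
  pop 2: indeg[0]->0 | ready=[0, 6] | order so far=[3, 4, 5, 1, 2]
  pop 0: no out-edges | ready=[6] | order so far=[3, 4, 5, 1, 2, 0]
  pop 6: no out-edges | ready=[] | order so far=[3, 4, 5, 1, 2, 0, 6]
New canonical toposort: [3, 4, 5, 1, 2, 0, 6]
Compare positions:
  Node 0: index 5 -> 5 (same)
  Node 1: index 3 -> 3 (same)
  Node 2: index 4 -> 4 (same)
  Node 3: index 0 -> 0 (same)
  Node 4: index 1 -> 1 (same)
  Node 5: index 2 -> 2 (same)
  Node 6: index 6 -> 6 (same)
Nodes that changed position: none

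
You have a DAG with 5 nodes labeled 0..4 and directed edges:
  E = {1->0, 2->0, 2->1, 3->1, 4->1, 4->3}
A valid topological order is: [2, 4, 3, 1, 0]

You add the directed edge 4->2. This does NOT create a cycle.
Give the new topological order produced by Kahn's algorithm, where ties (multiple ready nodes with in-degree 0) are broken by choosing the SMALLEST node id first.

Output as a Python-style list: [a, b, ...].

Answer: [4, 2, 3, 1, 0]

Derivation:
Old toposort: [2, 4, 3, 1, 0]
Added edge: 4->2
Position of 4 (1) > position of 2 (0). Must reorder: 4 must now come before 2.
Run Kahn's algorithm (break ties by smallest node id):
  initial in-degrees: [2, 3, 1, 1, 0]
  ready (indeg=0): [4]
  pop 4: indeg[1]->2; indeg[2]->0; indeg[3]->0 | ready=[2, 3] | order so far=[4]
  pop 2: indeg[0]->1; indeg[1]->1 | ready=[3] | order so far=[4, 2]
  pop 3: indeg[1]->0 | ready=[1] | order so far=[4, 2, 3]
  pop 1: indeg[0]->0 | ready=[0] | order so far=[4, 2, 3, 1]
  pop 0: no out-edges | ready=[] | order so far=[4, 2, 3, 1, 0]
  Result: [4, 2, 3, 1, 0]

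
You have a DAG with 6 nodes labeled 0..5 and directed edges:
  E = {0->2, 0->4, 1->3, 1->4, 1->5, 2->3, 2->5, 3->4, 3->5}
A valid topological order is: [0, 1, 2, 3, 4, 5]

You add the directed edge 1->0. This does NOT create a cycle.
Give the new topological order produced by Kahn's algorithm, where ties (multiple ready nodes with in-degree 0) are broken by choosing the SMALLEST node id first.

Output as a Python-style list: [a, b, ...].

Answer: [1, 0, 2, 3, 4, 5]

Derivation:
Old toposort: [0, 1, 2, 3, 4, 5]
Added edge: 1->0
Position of 1 (1) > position of 0 (0). Must reorder: 1 must now come before 0.
Run Kahn's algorithm (break ties by smallest node id):
  initial in-degrees: [1, 0, 1, 2, 3, 3]
  ready (indeg=0): [1]
  pop 1: indeg[0]->0; indeg[3]->1; indeg[4]->2; indeg[5]->2 | ready=[0] | order so far=[1]
  pop 0: indeg[2]->0; indeg[4]->1 | ready=[2] | order so far=[1, 0]
  pop 2: indeg[3]->0; indeg[5]->1 | ready=[3] | order so far=[1, 0, 2]
  pop 3: indeg[4]->0; indeg[5]->0 | ready=[4, 5] | order so far=[1, 0, 2, 3]
  pop 4: no out-edges | ready=[5] | order so far=[1, 0, 2, 3, 4]
  pop 5: no out-edges | ready=[] | order so far=[1, 0, 2, 3, 4, 5]
  Result: [1, 0, 2, 3, 4, 5]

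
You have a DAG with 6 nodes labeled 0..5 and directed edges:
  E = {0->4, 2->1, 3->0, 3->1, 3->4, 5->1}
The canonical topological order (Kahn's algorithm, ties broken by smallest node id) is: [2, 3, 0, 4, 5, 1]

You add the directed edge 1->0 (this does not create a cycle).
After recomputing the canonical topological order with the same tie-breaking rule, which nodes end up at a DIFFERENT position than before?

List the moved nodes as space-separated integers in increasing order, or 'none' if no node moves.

Answer: 0 1 4 5

Derivation:
Old toposort: [2, 3, 0, 4, 5, 1]
Added edge 1->0
Recompute Kahn (smallest-id tiebreak):
  initial in-degrees: [2, 3, 0, 0, 2, 0]
  ready (indeg=0): [2, 3, 5]
  pop 2: indeg[1]->2 | ready=[3, 5] | order so far=[2]
  pop 3: indeg[0]->1; indeg[1]->1; indeg[4]->1 | ready=[5] | order so far=[2, 3]
  pop 5: indeg[1]->0 | ready=[1] | order so far=[2, 3, 5]
  pop 1: indeg[0]->0 | ready=[0] | order so far=[2, 3, 5, 1]
  pop 0: indeg[4]->0 | ready=[4] | order so far=[2, 3, 5, 1, 0]
  pop 4: no out-edges | ready=[] | order so far=[2, 3, 5, 1, 0, 4]
New canonical toposort: [2, 3, 5, 1, 0, 4]
Compare positions:
  Node 0: index 2 -> 4 (moved)
  Node 1: index 5 -> 3 (moved)
  Node 2: index 0 -> 0 (same)
  Node 3: index 1 -> 1 (same)
  Node 4: index 3 -> 5 (moved)
  Node 5: index 4 -> 2 (moved)
Nodes that changed position: 0 1 4 5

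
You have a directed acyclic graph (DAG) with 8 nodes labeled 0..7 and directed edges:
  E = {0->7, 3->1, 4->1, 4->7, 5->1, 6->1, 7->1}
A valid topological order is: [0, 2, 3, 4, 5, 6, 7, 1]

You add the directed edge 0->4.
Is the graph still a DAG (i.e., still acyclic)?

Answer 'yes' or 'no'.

Answer: yes

Derivation:
Given toposort: [0, 2, 3, 4, 5, 6, 7, 1]
Position of 0: index 0; position of 4: index 3
New edge 0->4: forward
Forward edge: respects the existing order. Still a DAG, same toposort still valid.
Still a DAG? yes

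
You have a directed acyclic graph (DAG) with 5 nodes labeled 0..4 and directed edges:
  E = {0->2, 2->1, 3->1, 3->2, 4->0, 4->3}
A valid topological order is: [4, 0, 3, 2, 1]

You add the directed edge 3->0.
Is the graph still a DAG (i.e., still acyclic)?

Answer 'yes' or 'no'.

Given toposort: [4, 0, 3, 2, 1]
Position of 3: index 2; position of 0: index 1
New edge 3->0: backward (u after v in old order)
Backward edge: old toposort is now invalid. Check if this creates a cycle.
Does 0 already reach 3? Reachable from 0: [0, 1, 2]. NO -> still a DAG (reorder needed).
Still a DAG? yes

Answer: yes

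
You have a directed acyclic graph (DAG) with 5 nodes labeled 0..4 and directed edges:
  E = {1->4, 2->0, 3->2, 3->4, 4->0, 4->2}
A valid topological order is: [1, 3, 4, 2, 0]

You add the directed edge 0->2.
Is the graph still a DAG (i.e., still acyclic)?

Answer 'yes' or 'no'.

Given toposort: [1, 3, 4, 2, 0]
Position of 0: index 4; position of 2: index 3
New edge 0->2: backward (u after v in old order)
Backward edge: old toposort is now invalid. Check if this creates a cycle.
Does 2 already reach 0? Reachable from 2: [0, 2]. YES -> cycle!
Still a DAG? no

Answer: no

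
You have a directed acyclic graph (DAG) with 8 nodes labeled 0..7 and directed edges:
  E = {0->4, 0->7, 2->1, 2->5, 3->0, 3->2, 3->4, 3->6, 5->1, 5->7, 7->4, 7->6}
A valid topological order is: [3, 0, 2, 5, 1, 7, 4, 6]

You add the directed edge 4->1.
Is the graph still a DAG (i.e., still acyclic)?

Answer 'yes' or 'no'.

Given toposort: [3, 0, 2, 5, 1, 7, 4, 6]
Position of 4: index 6; position of 1: index 4
New edge 4->1: backward (u after v in old order)
Backward edge: old toposort is now invalid. Check if this creates a cycle.
Does 1 already reach 4? Reachable from 1: [1]. NO -> still a DAG (reorder needed).
Still a DAG? yes

Answer: yes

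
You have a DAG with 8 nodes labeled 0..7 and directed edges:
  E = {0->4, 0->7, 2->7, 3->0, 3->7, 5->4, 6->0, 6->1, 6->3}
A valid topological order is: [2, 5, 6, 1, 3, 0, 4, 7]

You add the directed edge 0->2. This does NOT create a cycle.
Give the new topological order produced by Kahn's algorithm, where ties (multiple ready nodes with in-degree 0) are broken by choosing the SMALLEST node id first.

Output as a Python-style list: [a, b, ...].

Old toposort: [2, 5, 6, 1, 3, 0, 4, 7]
Added edge: 0->2
Position of 0 (5) > position of 2 (0). Must reorder: 0 must now come before 2.
Run Kahn's algorithm (break ties by smallest node id):
  initial in-degrees: [2, 1, 1, 1, 2, 0, 0, 3]
  ready (indeg=0): [5, 6]
  pop 5: indeg[4]->1 | ready=[6] | order so far=[5]
  pop 6: indeg[0]->1; indeg[1]->0; indeg[3]->0 | ready=[1, 3] | order so far=[5, 6]
  pop 1: no out-edges | ready=[3] | order so far=[5, 6, 1]
  pop 3: indeg[0]->0; indeg[7]->2 | ready=[0] | order so far=[5, 6, 1, 3]
  pop 0: indeg[2]->0; indeg[4]->0; indeg[7]->1 | ready=[2, 4] | order so far=[5, 6, 1, 3, 0]
  pop 2: indeg[7]->0 | ready=[4, 7] | order so far=[5, 6, 1, 3, 0, 2]
  pop 4: no out-edges | ready=[7] | order so far=[5, 6, 1, 3, 0, 2, 4]
  pop 7: no out-edges | ready=[] | order so far=[5, 6, 1, 3, 0, 2, 4, 7]
  Result: [5, 6, 1, 3, 0, 2, 4, 7]

Answer: [5, 6, 1, 3, 0, 2, 4, 7]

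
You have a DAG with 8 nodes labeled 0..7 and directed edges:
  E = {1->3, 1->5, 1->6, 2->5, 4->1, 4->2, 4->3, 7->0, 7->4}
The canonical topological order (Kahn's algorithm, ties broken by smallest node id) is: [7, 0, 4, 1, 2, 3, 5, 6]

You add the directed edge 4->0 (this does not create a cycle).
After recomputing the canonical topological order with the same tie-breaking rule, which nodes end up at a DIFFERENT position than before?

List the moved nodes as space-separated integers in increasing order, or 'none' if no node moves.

Old toposort: [7, 0, 4, 1, 2, 3, 5, 6]
Added edge 4->0
Recompute Kahn (smallest-id tiebreak):
  initial in-degrees: [2, 1, 1, 2, 1, 2, 1, 0]
  ready (indeg=0): [7]
  pop 7: indeg[0]->1; indeg[4]->0 | ready=[4] | order so far=[7]
  pop 4: indeg[0]->0; indeg[1]->0; indeg[2]->0; indeg[3]->1 | ready=[0, 1, 2] | order so far=[7, 4]
  pop 0: no out-edges | ready=[1, 2] | order so far=[7, 4, 0]
  pop 1: indeg[3]->0; indeg[5]->1; indeg[6]->0 | ready=[2, 3, 6] | order so far=[7, 4, 0, 1]
  pop 2: indeg[5]->0 | ready=[3, 5, 6] | order so far=[7, 4, 0, 1, 2]
  pop 3: no out-edges | ready=[5, 6] | order so far=[7, 4, 0, 1, 2, 3]
  pop 5: no out-edges | ready=[6] | order so far=[7, 4, 0, 1, 2, 3, 5]
  pop 6: no out-edges | ready=[] | order so far=[7, 4, 0, 1, 2, 3, 5, 6]
New canonical toposort: [7, 4, 0, 1, 2, 3, 5, 6]
Compare positions:
  Node 0: index 1 -> 2 (moved)
  Node 1: index 3 -> 3 (same)
  Node 2: index 4 -> 4 (same)
  Node 3: index 5 -> 5 (same)
  Node 4: index 2 -> 1 (moved)
  Node 5: index 6 -> 6 (same)
  Node 6: index 7 -> 7 (same)
  Node 7: index 0 -> 0 (same)
Nodes that changed position: 0 4

Answer: 0 4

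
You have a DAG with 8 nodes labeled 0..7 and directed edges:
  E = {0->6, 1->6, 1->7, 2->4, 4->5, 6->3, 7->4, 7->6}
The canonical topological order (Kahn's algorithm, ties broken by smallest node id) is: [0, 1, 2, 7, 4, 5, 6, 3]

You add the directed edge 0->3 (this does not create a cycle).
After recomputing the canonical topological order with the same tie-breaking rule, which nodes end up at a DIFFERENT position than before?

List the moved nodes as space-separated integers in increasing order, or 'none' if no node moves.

Answer: none

Derivation:
Old toposort: [0, 1, 2, 7, 4, 5, 6, 3]
Added edge 0->3
Recompute Kahn (smallest-id tiebreak):
  initial in-degrees: [0, 0, 0, 2, 2, 1, 3, 1]
  ready (indeg=0): [0, 1, 2]
  pop 0: indeg[3]->1; indeg[6]->2 | ready=[1, 2] | order so far=[0]
  pop 1: indeg[6]->1; indeg[7]->0 | ready=[2, 7] | order so far=[0, 1]
  pop 2: indeg[4]->1 | ready=[7] | order so far=[0, 1, 2]
  pop 7: indeg[4]->0; indeg[6]->0 | ready=[4, 6] | order so far=[0, 1, 2, 7]
  pop 4: indeg[5]->0 | ready=[5, 6] | order so far=[0, 1, 2, 7, 4]
  pop 5: no out-edges | ready=[6] | order so far=[0, 1, 2, 7, 4, 5]
  pop 6: indeg[3]->0 | ready=[3] | order so far=[0, 1, 2, 7, 4, 5, 6]
  pop 3: no out-edges | ready=[] | order so far=[0, 1, 2, 7, 4, 5, 6, 3]
New canonical toposort: [0, 1, 2, 7, 4, 5, 6, 3]
Compare positions:
  Node 0: index 0 -> 0 (same)
  Node 1: index 1 -> 1 (same)
  Node 2: index 2 -> 2 (same)
  Node 3: index 7 -> 7 (same)
  Node 4: index 4 -> 4 (same)
  Node 5: index 5 -> 5 (same)
  Node 6: index 6 -> 6 (same)
  Node 7: index 3 -> 3 (same)
Nodes that changed position: none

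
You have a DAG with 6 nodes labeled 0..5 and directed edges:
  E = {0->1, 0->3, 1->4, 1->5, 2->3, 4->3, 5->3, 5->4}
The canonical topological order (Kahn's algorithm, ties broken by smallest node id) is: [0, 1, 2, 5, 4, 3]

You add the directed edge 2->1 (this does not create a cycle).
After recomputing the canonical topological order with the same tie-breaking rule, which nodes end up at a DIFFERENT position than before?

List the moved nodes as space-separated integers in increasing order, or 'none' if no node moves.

Answer: 1 2

Derivation:
Old toposort: [0, 1, 2, 5, 4, 3]
Added edge 2->1
Recompute Kahn (smallest-id tiebreak):
  initial in-degrees: [0, 2, 0, 4, 2, 1]
  ready (indeg=0): [0, 2]
  pop 0: indeg[1]->1; indeg[3]->3 | ready=[2] | order so far=[0]
  pop 2: indeg[1]->0; indeg[3]->2 | ready=[1] | order so far=[0, 2]
  pop 1: indeg[4]->1; indeg[5]->0 | ready=[5] | order so far=[0, 2, 1]
  pop 5: indeg[3]->1; indeg[4]->0 | ready=[4] | order so far=[0, 2, 1, 5]
  pop 4: indeg[3]->0 | ready=[3] | order so far=[0, 2, 1, 5, 4]
  pop 3: no out-edges | ready=[] | order so far=[0, 2, 1, 5, 4, 3]
New canonical toposort: [0, 2, 1, 5, 4, 3]
Compare positions:
  Node 0: index 0 -> 0 (same)
  Node 1: index 1 -> 2 (moved)
  Node 2: index 2 -> 1 (moved)
  Node 3: index 5 -> 5 (same)
  Node 4: index 4 -> 4 (same)
  Node 5: index 3 -> 3 (same)
Nodes that changed position: 1 2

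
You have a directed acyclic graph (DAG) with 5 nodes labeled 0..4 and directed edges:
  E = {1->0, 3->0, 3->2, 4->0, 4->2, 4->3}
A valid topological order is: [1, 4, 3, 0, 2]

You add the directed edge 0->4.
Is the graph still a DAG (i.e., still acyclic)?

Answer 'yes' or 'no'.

Given toposort: [1, 4, 3, 0, 2]
Position of 0: index 3; position of 4: index 1
New edge 0->4: backward (u after v in old order)
Backward edge: old toposort is now invalid. Check if this creates a cycle.
Does 4 already reach 0? Reachable from 4: [0, 2, 3, 4]. YES -> cycle!
Still a DAG? no

Answer: no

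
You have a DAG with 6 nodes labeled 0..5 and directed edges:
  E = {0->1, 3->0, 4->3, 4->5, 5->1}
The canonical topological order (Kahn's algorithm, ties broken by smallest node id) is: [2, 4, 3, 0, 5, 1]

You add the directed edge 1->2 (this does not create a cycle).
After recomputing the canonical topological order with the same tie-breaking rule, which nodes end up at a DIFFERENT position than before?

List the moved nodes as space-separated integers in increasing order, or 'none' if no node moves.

Answer: 0 1 2 3 4 5

Derivation:
Old toposort: [2, 4, 3, 0, 5, 1]
Added edge 1->2
Recompute Kahn (smallest-id tiebreak):
  initial in-degrees: [1, 2, 1, 1, 0, 1]
  ready (indeg=0): [4]
  pop 4: indeg[3]->0; indeg[5]->0 | ready=[3, 5] | order so far=[4]
  pop 3: indeg[0]->0 | ready=[0, 5] | order so far=[4, 3]
  pop 0: indeg[1]->1 | ready=[5] | order so far=[4, 3, 0]
  pop 5: indeg[1]->0 | ready=[1] | order so far=[4, 3, 0, 5]
  pop 1: indeg[2]->0 | ready=[2] | order so far=[4, 3, 0, 5, 1]
  pop 2: no out-edges | ready=[] | order so far=[4, 3, 0, 5, 1, 2]
New canonical toposort: [4, 3, 0, 5, 1, 2]
Compare positions:
  Node 0: index 3 -> 2 (moved)
  Node 1: index 5 -> 4 (moved)
  Node 2: index 0 -> 5 (moved)
  Node 3: index 2 -> 1 (moved)
  Node 4: index 1 -> 0 (moved)
  Node 5: index 4 -> 3 (moved)
Nodes that changed position: 0 1 2 3 4 5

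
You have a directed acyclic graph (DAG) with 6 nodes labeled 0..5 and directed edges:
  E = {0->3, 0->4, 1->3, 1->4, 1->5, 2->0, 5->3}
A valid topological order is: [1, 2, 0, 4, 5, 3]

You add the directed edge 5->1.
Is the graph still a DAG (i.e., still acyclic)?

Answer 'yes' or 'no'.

Given toposort: [1, 2, 0, 4, 5, 3]
Position of 5: index 4; position of 1: index 0
New edge 5->1: backward (u after v in old order)
Backward edge: old toposort is now invalid. Check if this creates a cycle.
Does 1 already reach 5? Reachable from 1: [1, 3, 4, 5]. YES -> cycle!
Still a DAG? no

Answer: no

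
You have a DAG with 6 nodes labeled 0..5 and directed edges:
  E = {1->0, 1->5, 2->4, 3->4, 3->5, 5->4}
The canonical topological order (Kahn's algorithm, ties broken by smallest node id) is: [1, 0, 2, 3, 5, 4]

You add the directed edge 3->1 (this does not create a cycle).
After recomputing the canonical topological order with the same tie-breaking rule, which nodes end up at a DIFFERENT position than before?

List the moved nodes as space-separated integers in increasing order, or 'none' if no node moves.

Old toposort: [1, 0, 2, 3, 5, 4]
Added edge 3->1
Recompute Kahn (smallest-id tiebreak):
  initial in-degrees: [1, 1, 0, 0, 3, 2]
  ready (indeg=0): [2, 3]
  pop 2: indeg[4]->2 | ready=[3] | order so far=[2]
  pop 3: indeg[1]->0; indeg[4]->1; indeg[5]->1 | ready=[1] | order so far=[2, 3]
  pop 1: indeg[0]->0; indeg[5]->0 | ready=[0, 5] | order so far=[2, 3, 1]
  pop 0: no out-edges | ready=[5] | order so far=[2, 3, 1, 0]
  pop 5: indeg[4]->0 | ready=[4] | order so far=[2, 3, 1, 0, 5]
  pop 4: no out-edges | ready=[] | order so far=[2, 3, 1, 0, 5, 4]
New canonical toposort: [2, 3, 1, 0, 5, 4]
Compare positions:
  Node 0: index 1 -> 3 (moved)
  Node 1: index 0 -> 2 (moved)
  Node 2: index 2 -> 0 (moved)
  Node 3: index 3 -> 1 (moved)
  Node 4: index 5 -> 5 (same)
  Node 5: index 4 -> 4 (same)
Nodes that changed position: 0 1 2 3

Answer: 0 1 2 3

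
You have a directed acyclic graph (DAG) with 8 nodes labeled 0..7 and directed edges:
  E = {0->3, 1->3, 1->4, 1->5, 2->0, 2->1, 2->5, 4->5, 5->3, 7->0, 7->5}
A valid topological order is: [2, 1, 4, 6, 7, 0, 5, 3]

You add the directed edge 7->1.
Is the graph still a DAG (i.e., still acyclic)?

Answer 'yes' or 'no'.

Given toposort: [2, 1, 4, 6, 7, 0, 5, 3]
Position of 7: index 4; position of 1: index 1
New edge 7->1: backward (u after v in old order)
Backward edge: old toposort is now invalid. Check if this creates a cycle.
Does 1 already reach 7? Reachable from 1: [1, 3, 4, 5]. NO -> still a DAG (reorder needed).
Still a DAG? yes

Answer: yes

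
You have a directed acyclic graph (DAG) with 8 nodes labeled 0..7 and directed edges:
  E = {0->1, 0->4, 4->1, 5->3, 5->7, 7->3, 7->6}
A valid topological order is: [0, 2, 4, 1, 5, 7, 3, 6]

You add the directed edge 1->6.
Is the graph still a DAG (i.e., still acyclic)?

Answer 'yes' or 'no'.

Answer: yes

Derivation:
Given toposort: [0, 2, 4, 1, 5, 7, 3, 6]
Position of 1: index 3; position of 6: index 7
New edge 1->6: forward
Forward edge: respects the existing order. Still a DAG, same toposort still valid.
Still a DAG? yes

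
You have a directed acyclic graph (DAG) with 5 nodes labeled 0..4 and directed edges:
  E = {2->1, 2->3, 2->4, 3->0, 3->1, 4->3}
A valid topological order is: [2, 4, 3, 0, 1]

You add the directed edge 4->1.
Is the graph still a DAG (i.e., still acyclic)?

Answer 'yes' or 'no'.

Given toposort: [2, 4, 3, 0, 1]
Position of 4: index 1; position of 1: index 4
New edge 4->1: forward
Forward edge: respects the existing order. Still a DAG, same toposort still valid.
Still a DAG? yes

Answer: yes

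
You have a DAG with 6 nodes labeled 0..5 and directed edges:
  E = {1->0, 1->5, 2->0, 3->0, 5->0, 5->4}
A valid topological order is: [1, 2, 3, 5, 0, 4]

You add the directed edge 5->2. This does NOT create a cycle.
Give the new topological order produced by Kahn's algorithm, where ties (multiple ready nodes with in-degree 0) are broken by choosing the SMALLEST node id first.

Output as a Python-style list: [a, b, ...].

Answer: [1, 3, 5, 2, 0, 4]

Derivation:
Old toposort: [1, 2, 3, 5, 0, 4]
Added edge: 5->2
Position of 5 (3) > position of 2 (1). Must reorder: 5 must now come before 2.
Run Kahn's algorithm (break ties by smallest node id):
  initial in-degrees: [4, 0, 1, 0, 1, 1]
  ready (indeg=0): [1, 3]
  pop 1: indeg[0]->3; indeg[5]->0 | ready=[3, 5] | order so far=[1]
  pop 3: indeg[0]->2 | ready=[5] | order so far=[1, 3]
  pop 5: indeg[0]->1; indeg[2]->0; indeg[4]->0 | ready=[2, 4] | order so far=[1, 3, 5]
  pop 2: indeg[0]->0 | ready=[0, 4] | order so far=[1, 3, 5, 2]
  pop 0: no out-edges | ready=[4] | order so far=[1, 3, 5, 2, 0]
  pop 4: no out-edges | ready=[] | order so far=[1, 3, 5, 2, 0, 4]
  Result: [1, 3, 5, 2, 0, 4]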